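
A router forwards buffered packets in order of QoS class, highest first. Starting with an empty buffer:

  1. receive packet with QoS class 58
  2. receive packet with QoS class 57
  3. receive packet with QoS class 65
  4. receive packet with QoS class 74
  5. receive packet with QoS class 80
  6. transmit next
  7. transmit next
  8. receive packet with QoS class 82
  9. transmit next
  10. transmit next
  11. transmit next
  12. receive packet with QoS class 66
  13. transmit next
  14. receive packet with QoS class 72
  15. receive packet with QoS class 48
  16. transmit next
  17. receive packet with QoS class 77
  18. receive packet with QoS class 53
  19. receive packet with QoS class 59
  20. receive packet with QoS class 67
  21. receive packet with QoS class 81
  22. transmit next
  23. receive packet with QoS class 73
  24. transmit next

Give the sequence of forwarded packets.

insert 58 → {58}
insert 57 → {58, 57}
insert 65 → {65, 58, 57}
insert 74 → {74, 65, 58, 57}
insert 80 → {80, 74, 65, 58, 57}
transmit next → 80; now {74, 65, 58, 57}
transmit next → 74; now {65, 58, 57}
insert 82 → {82, 65, 58, 57}
transmit next → 82; now {65, 58, 57}
transmit next → 65; now {58, 57}
transmit next → 58; now {57}
insert 66 → {66, 57}
transmit next → 66; now {57}
insert 72 → {72, 57}
insert 48 → {72, 57, 48}
transmit next → 72; now {57, 48}
insert 77 → {77, 57, 48}
insert 53 → {77, 57, 53, 48}
insert 59 → {77, 59, 57, 53, 48}
insert 67 → {77, 67, 59, 57, 53, 48}
insert 81 → {81, 77, 67, 59, 57, 53, 48}
transmit next → 81; now {77, 67, 59, 57, 53, 48}
insert 73 → {77, 73, 67, 59, 57, 53, 48}
transmit next → 77; now {73, 67, 59, 57, 53, 48}

80 → 74 → 82 → 65 → 58 → 66 → 72 → 81 → 77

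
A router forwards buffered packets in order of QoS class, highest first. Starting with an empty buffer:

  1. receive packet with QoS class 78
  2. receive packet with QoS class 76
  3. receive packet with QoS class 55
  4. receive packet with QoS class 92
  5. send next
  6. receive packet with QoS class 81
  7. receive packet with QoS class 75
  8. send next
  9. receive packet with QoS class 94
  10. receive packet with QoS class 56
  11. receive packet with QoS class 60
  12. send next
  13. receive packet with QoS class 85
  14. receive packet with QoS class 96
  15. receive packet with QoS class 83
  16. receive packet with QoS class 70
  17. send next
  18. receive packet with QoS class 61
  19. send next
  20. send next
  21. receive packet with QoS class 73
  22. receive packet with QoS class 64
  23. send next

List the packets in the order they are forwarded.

92, 81, 94, 96, 85, 83, 78

insert 78 → {78}
insert 76 → {78, 76}
insert 55 → {78, 76, 55}
insert 92 → {92, 78, 76, 55}
send next → 92; now {78, 76, 55}
insert 81 → {81, 78, 76, 55}
insert 75 → {81, 78, 76, 75, 55}
send next → 81; now {78, 76, 75, 55}
insert 94 → {94, 78, 76, 75, 55}
insert 56 → {94, 78, 76, 75, 56, 55}
insert 60 → {94, 78, 76, 75, 60, 56, 55}
send next → 94; now {78, 76, 75, 60, 56, 55}
insert 85 → {85, 78, 76, 75, 60, 56, 55}
insert 96 → {96, 85, 78, 76, 75, 60, 56, 55}
insert 83 → {96, 85, 83, 78, 76, 75, 60, 56, 55}
insert 70 → {96, 85, 83, 78, 76, 75, 70, 60, 56, 55}
send next → 96; now {85, 83, 78, 76, 75, 70, 60, 56, 55}
insert 61 → {85, 83, 78, 76, 75, 70, 61, 60, 56, 55}
send next → 85; now {83, 78, 76, 75, 70, 61, 60, 56, 55}
send next → 83; now {78, 76, 75, 70, 61, 60, 56, 55}
insert 73 → {78, 76, 75, 73, 70, 61, 60, 56, 55}
insert 64 → {78, 76, 75, 73, 70, 64, 61, 60, 56, 55}
send next → 78; now {76, 75, 73, 70, 64, 61, 60, 56, 55}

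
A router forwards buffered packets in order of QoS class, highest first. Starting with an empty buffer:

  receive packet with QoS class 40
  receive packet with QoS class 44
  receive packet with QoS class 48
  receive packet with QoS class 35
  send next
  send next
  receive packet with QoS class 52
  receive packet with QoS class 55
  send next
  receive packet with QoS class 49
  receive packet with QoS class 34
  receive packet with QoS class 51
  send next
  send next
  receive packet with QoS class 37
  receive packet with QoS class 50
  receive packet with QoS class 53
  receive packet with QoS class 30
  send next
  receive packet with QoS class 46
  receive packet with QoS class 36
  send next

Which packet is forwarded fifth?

51

insert 40 → {40}
insert 44 → {44, 40}
insert 48 → {48, 44, 40}
insert 35 → {48, 44, 40, 35}
send next → 48; now {44, 40, 35}
send next → 44; now {40, 35}
insert 52 → {52, 40, 35}
insert 55 → {55, 52, 40, 35}
send next → 55; now {52, 40, 35}
insert 49 → {52, 49, 40, 35}
insert 34 → {52, 49, 40, 35, 34}
insert 51 → {52, 51, 49, 40, 35, 34}
send next → 52; now {51, 49, 40, 35, 34}
send next → 51; now {49, 40, 35, 34}
insert 37 → {49, 40, 37, 35, 34}
insert 50 → {50, 49, 40, 37, 35, 34}
insert 53 → {53, 50, 49, 40, 37, 35, 34}
insert 30 → {53, 50, 49, 40, 37, 35, 34, 30}
send next → 53; now {50, 49, 40, 37, 35, 34, 30}
insert 46 → {50, 49, 46, 40, 37, 35, 34, 30}
insert 36 → {50, 49, 46, 40, 37, 36, 35, 34, 30}
send next → 50; now {49, 46, 40, 37, 36, 35, 34, 30}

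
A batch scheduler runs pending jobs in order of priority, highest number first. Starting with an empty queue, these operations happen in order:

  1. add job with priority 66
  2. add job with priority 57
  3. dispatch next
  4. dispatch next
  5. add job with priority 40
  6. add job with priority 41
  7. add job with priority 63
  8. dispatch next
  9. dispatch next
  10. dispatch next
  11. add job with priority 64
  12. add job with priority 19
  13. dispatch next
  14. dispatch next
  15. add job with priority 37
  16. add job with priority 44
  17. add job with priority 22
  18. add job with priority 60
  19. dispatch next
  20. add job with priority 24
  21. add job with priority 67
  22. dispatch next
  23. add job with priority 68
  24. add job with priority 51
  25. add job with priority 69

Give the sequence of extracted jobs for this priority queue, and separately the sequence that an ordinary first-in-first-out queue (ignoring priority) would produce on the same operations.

priority queue: [66, 57, 63, 41, 40, 64, 19, 60, 67]; FIFO queue: 66 → 57 → 40 → 41 → 63 → 64 → 19 → 37 → 44

insert 66 → {66}
insert 57 → {66, 57}
dispatch next → 66; now {57}
dispatch next → 57; now {}
insert 40 → {40}
insert 41 → {41, 40}
insert 63 → {63, 41, 40}
dispatch next → 63; now {41, 40}
dispatch next → 41; now {40}
dispatch next → 40; now {}
insert 64 → {64}
insert 19 → {64, 19}
dispatch next → 64; now {19}
dispatch next → 19; now {}
insert 37 → {37}
insert 44 → {44, 37}
insert 22 → {44, 37, 22}
insert 60 → {60, 44, 37, 22}
dispatch next → 60; now {44, 37, 22}
insert 24 → {44, 37, 24, 22}
insert 67 → {67, 44, 37, 24, 22}
dispatch next → 67; now {44, 37, 24, 22}
insert 68 → {68, 44, 37, 24, 22}
insert 51 → {68, 51, 44, 37, 24, 22}
insert 69 → {69, 68, 51, 44, 37, 24, 22}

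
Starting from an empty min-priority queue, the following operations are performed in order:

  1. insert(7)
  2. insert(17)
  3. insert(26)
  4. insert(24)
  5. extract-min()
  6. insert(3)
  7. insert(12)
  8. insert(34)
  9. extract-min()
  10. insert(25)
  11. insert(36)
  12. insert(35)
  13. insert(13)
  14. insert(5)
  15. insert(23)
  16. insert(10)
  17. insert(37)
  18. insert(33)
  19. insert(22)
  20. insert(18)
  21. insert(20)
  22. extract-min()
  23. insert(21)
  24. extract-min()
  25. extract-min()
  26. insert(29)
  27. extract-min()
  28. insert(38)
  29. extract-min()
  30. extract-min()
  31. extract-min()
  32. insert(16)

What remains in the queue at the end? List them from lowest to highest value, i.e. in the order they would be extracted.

insert 7 → {7}
insert 17 → {7, 17}
insert 26 → {7, 17, 26}
insert 24 → {7, 17, 24, 26}
extract-min → 7; now {17, 24, 26}
insert 3 → {3, 17, 24, 26}
insert 12 → {3, 12, 17, 24, 26}
insert 34 → {3, 12, 17, 24, 26, 34}
extract-min → 3; now {12, 17, 24, 26, 34}
insert 25 → {12, 17, 24, 25, 26, 34}
insert 36 → {12, 17, 24, 25, 26, 34, 36}
insert 35 → {12, 17, 24, 25, 26, 34, 35, 36}
insert 13 → {12, 13, 17, 24, 25, 26, 34, 35, 36}
insert 5 → {5, 12, 13, 17, 24, 25, 26, 34, 35, 36}
insert 23 → {5, 12, 13, 17, 23, 24, 25, 26, 34, 35, 36}
insert 10 → {5, 10, 12, 13, 17, 23, 24, 25, 26, 34, 35, 36}
insert 37 → {5, 10, 12, 13, 17, 23, 24, 25, 26, 34, 35, 36, 37}
insert 33 → {5, 10, 12, 13, 17, 23, 24, 25, 26, 33, 34, 35, 36, 37}
insert 22 → {5, 10, 12, 13, 17, 22, 23, 24, 25, 26, 33, 34, 35, 36, 37}
insert 18 → {5, 10, 12, 13, 17, 18, 22, 23, 24, 25, 26, 33, 34, 35, 36, 37}
insert 20 → {5, 10, 12, 13, 17, 18, 20, 22, 23, 24, 25, 26, 33, 34, 35, 36, 37}
extract-min → 5; now {10, 12, 13, 17, 18, 20, 22, 23, 24, 25, 26, 33, 34, 35, 36, 37}
insert 21 → {10, 12, 13, 17, 18, 20, 21, 22, 23, 24, 25, 26, 33, 34, 35, 36, 37}
extract-min → 10; now {12, 13, 17, 18, 20, 21, 22, 23, 24, 25, 26, 33, 34, 35, 36, 37}
extract-min → 12; now {13, 17, 18, 20, 21, 22, 23, 24, 25, 26, 33, 34, 35, 36, 37}
insert 29 → {13, 17, 18, 20, 21, 22, 23, 24, 25, 26, 29, 33, 34, 35, 36, 37}
extract-min → 13; now {17, 18, 20, 21, 22, 23, 24, 25, 26, 29, 33, 34, 35, 36, 37}
insert 38 → {17, 18, 20, 21, 22, 23, 24, 25, 26, 29, 33, 34, 35, 36, 37, 38}
extract-min → 17; now {18, 20, 21, 22, 23, 24, 25, 26, 29, 33, 34, 35, 36, 37, 38}
extract-min → 18; now {20, 21, 22, 23, 24, 25, 26, 29, 33, 34, 35, 36, 37, 38}
extract-min → 20; now {21, 22, 23, 24, 25, 26, 29, 33, 34, 35, 36, 37, 38}
insert 16 → {16, 21, 22, 23, 24, 25, 26, 29, 33, 34, 35, 36, 37, 38}

[16, 21, 22, 23, 24, 25, 26, 29, 33, 34, 35, 36, 37, 38]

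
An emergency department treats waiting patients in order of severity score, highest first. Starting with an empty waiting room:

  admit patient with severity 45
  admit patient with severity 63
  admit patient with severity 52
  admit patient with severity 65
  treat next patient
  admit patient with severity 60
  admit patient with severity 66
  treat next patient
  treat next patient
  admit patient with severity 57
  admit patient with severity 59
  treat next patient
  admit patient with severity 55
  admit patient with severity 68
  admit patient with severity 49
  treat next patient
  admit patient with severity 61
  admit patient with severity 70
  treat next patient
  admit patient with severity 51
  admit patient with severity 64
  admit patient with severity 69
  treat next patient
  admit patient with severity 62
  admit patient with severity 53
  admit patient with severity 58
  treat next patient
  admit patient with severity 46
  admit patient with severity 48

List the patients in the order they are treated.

insert 45 → {45}
insert 63 → {63, 45}
insert 52 → {63, 52, 45}
insert 65 → {65, 63, 52, 45}
treat next patient → 65; now {63, 52, 45}
insert 60 → {63, 60, 52, 45}
insert 66 → {66, 63, 60, 52, 45}
treat next patient → 66; now {63, 60, 52, 45}
treat next patient → 63; now {60, 52, 45}
insert 57 → {60, 57, 52, 45}
insert 59 → {60, 59, 57, 52, 45}
treat next patient → 60; now {59, 57, 52, 45}
insert 55 → {59, 57, 55, 52, 45}
insert 68 → {68, 59, 57, 55, 52, 45}
insert 49 → {68, 59, 57, 55, 52, 49, 45}
treat next patient → 68; now {59, 57, 55, 52, 49, 45}
insert 61 → {61, 59, 57, 55, 52, 49, 45}
insert 70 → {70, 61, 59, 57, 55, 52, 49, 45}
treat next patient → 70; now {61, 59, 57, 55, 52, 49, 45}
insert 51 → {61, 59, 57, 55, 52, 51, 49, 45}
insert 64 → {64, 61, 59, 57, 55, 52, 51, 49, 45}
insert 69 → {69, 64, 61, 59, 57, 55, 52, 51, 49, 45}
treat next patient → 69; now {64, 61, 59, 57, 55, 52, 51, 49, 45}
insert 62 → {64, 62, 61, 59, 57, 55, 52, 51, 49, 45}
insert 53 → {64, 62, 61, 59, 57, 55, 53, 52, 51, 49, 45}
insert 58 → {64, 62, 61, 59, 58, 57, 55, 53, 52, 51, 49, 45}
treat next patient → 64; now {62, 61, 59, 58, 57, 55, 53, 52, 51, 49, 45}
insert 46 → {62, 61, 59, 58, 57, 55, 53, 52, 51, 49, 46, 45}
insert 48 → {62, 61, 59, 58, 57, 55, 53, 52, 51, 49, 48, 46, 45}

65 → 66 → 63 → 60 → 68 → 70 → 69 → 64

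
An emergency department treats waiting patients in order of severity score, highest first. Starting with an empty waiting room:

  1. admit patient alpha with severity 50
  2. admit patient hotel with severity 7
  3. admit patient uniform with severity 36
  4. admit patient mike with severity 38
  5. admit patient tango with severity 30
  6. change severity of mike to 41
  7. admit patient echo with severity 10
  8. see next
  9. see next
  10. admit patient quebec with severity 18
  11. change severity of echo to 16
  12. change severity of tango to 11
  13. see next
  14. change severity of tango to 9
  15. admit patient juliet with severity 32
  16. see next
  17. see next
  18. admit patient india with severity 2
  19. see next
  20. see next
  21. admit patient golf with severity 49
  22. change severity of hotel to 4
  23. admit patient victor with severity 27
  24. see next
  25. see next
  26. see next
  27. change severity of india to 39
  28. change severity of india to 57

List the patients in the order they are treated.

alpha, mike, uniform, juliet, quebec, echo, tango, golf, victor, hotel

add alpha (severity 50) → {alpha:50}
add hotel (severity 7) → {alpha:50, hotel:7}
add uniform (severity 36) → {alpha:50, uniform:36, hotel:7}
add mike (severity 38) → {alpha:50, mike:38, uniform:36, hotel:7}
add tango (severity 30) → {alpha:50, mike:38, uniform:36, tango:30, hotel:7}
update mike to severity 41 → {alpha:50, mike:41, uniform:36, tango:30, hotel:7}
add echo (severity 10) → {alpha:50, mike:41, uniform:36, tango:30, echo:10, hotel:7}
see next → alpha; now {mike:41, uniform:36, tango:30, echo:10, hotel:7}
see next → mike; now {uniform:36, tango:30, echo:10, hotel:7}
add quebec (severity 18) → {uniform:36, tango:30, quebec:18, echo:10, hotel:7}
update echo to severity 16 → {uniform:36, tango:30, quebec:18, echo:16, hotel:7}
update tango to severity 11 → {uniform:36, quebec:18, echo:16, tango:11, hotel:7}
see next → uniform; now {quebec:18, echo:16, tango:11, hotel:7}
update tango to severity 9 → {quebec:18, echo:16, tango:9, hotel:7}
add juliet (severity 32) → {juliet:32, quebec:18, echo:16, tango:9, hotel:7}
see next → juliet; now {quebec:18, echo:16, tango:9, hotel:7}
see next → quebec; now {echo:16, tango:9, hotel:7}
add india (severity 2) → {echo:16, tango:9, hotel:7, india:2}
see next → echo; now {tango:9, hotel:7, india:2}
see next → tango; now {hotel:7, india:2}
add golf (severity 49) → {golf:49, hotel:7, india:2}
update hotel to severity 4 → {golf:49, hotel:4, india:2}
add victor (severity 27) → {golf:49, victor:27, hotel:4, india:2}
see next → golf; now {victor:27, hotel:4, india:2}
see next → victor; now {hotel:4, india:2}
see next → hotel; now {india:2}
update india to severity 39 → {india:39}
update india to severity 57 → {india:57}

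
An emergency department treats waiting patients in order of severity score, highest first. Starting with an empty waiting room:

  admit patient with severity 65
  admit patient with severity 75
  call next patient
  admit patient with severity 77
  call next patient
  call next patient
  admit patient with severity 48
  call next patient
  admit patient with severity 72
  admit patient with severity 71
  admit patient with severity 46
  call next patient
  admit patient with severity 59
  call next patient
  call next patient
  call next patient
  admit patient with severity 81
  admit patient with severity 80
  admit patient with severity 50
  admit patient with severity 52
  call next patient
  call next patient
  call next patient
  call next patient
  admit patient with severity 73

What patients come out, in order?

insert 65 → {65}
insert 75 → {75, 65}
call next patient → 75; now {65}
insert 77 → {77, 65}
call next patient → 77; now {65}
call next patient → 65; now {}
insert 48 → {48}
call next patient → 48; now {}
insert 72 → {72}
insert 71 → {72, 71}
insert 46 → {72, 71, 46}
call next patient → 72; now {71, 46}
insert 59 → {71, 59, 46}
call next patient → 71; now {59, 46}
call next patient → 59; now {46}
call next patient → 46; now {}
insert 81 → {81}
insert 80 → {81, 80}
insert 50 → {81, 80, 50}
insert 52 → {81, 80, 52, 50}
call next patient → 81; now {80, 52, 50}
call next patient → 80; now {52, 50}
call next patient → 52; now {50}
call next patient → 50; now {}
insert 73 → {73}

75, 77, 65, 48, 72, 71, 59, 46, 81, 80, 52, 50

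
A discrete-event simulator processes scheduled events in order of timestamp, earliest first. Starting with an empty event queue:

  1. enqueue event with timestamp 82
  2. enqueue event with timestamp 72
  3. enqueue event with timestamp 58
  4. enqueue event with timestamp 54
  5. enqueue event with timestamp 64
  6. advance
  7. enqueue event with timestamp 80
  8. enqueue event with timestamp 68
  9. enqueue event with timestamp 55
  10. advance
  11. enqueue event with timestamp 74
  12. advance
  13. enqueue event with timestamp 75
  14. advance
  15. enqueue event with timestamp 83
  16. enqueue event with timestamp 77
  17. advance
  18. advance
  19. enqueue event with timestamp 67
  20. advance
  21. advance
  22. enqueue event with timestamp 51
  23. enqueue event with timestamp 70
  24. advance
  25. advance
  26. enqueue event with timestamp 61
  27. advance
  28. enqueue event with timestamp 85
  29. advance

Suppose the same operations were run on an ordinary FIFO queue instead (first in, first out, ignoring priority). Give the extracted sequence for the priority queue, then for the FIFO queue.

insert 82 → {82}
insert 72 → {72, 82}
insert 58 → {58, 72, 82}
insert 54 → {54, 58, 72, 82}
insert 64 → {54, 58, 64, 72, 82}
advance → 54; now {58, 64, 72, 82}
insert 80 → {58, 64, 72, 80, 82}
insert 68 → {58, 64, 68, 72, 80, 82}
insert 55 → {55, 58, 64, 68, 72, 80, 82}
advance → 55; now {58, 64, 68, 72, 80, 82}
insert 74 → {58, 64, 68, 72, 74, 80, 82}
advance → 58; now {64, 68, 72, 74, 80, 82}
insert 75 → {64, 68, 72, 74, 75, 80, 82}
advance → 64; now {68, 72, 74, 75, 80, 82}
insert 83 → {68, 72, 74, 75, 80, 82, 83}
insert 77 → {68, 72, 74, 75, 77, 80, 82, 83}
advance → 68; now {72, 74, 75, 77, 80, 82, 83}
advance → 72; now {74, 75, 77, 80, 82, 83}
insert 67 → {67, 74, 75, 77, 80, 82, 83}
advance → 67; now {74, 75, 77, 80, 82, 83}
advance → 74; now {75, 77, 80, 82, 83}
insert 51 → {51, 75, 77, 80, 82, 83}
insert 70 → {51, 70, 75, 77, 80, 82, 83}
advance → 51; now {70, 75, 77, 80, 82, 83}
advance → 70; now {75, 77, 80, 82, 83}
insert 61 → {61, 75, 77, 80, 82, 83}
advance → 61; now {75, 77, 80, 82, 83}
insert 85 → {75, 77, 80, 82, 83, 85}
advance → 75; now {77, 80, 82, 83, 85}

priority queue: 54 → 55 → 58 → 64 → 68 → 72 → 67 → 74 → 51 → 70 → 61 → 75; FIFO queue: [82, 72, 58, 54, 64, 80, 68, 55, 74, 75, 83, 77]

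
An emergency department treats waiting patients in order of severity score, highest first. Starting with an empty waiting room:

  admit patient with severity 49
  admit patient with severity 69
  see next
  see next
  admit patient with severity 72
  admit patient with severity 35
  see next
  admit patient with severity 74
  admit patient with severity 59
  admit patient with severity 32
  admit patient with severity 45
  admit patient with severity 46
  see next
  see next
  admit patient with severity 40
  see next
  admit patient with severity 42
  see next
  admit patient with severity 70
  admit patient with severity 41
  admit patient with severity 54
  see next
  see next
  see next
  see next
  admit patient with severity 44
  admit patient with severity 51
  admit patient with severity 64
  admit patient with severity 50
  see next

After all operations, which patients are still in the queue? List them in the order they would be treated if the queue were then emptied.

51, 50, 44, 40, 35, 32

insert 49 → {49}
insert 69 → {69, 49}
see next → 69; now {49}
see next → 49; now {}
insert 72 → {72}
insert 35 → {72, 35}
see next → 72; now {35}
insert 74 → {74, 35}
insert 59 → {74, 59, 35}
insert 32 → {74, 59, 35, 32}
insert 45 → {74, 59, 45, 35, 32}
insert 46 → {74, 59, 46, 45, 35, 32}
see next → 74; now {59, 46, 45, 35, 32}
see next → 59; now {46, 45, 35, 32}
insert 40 → {46, 45, 40, 35, 32}
see next → 46; now {45, 40, 35, 32}
insert 42 → {45, 42, 40, 35, 32}
see next → 45; now {42, 40, 35, 32}
insert 70 → {70, 42, 40, 35, 32}
insert 41 → {70, 42, 41, 40, 35, 32}
insert 54 → {70, 54, 42, 41, 40, 35, 32}
see next → 70; now {54, 42, 41, 40, 35, 32}
see next → 54; now {42, 41, 40, 35, 32}
see next → 42; now {41, 40, 35, 32}
see next → 41; now {40, 35, 32}
insert 44 → {44, 40, 35, 32}
insert 51 → {51, 44, 40, 35, 32}
insert 64 → {64, 51, 44, 40, 35, 32}
insert 50 → {64, 51, 50, 44, 40, 35, 32}
see next → 64; now {51, 50, 44, 40, 35, 32}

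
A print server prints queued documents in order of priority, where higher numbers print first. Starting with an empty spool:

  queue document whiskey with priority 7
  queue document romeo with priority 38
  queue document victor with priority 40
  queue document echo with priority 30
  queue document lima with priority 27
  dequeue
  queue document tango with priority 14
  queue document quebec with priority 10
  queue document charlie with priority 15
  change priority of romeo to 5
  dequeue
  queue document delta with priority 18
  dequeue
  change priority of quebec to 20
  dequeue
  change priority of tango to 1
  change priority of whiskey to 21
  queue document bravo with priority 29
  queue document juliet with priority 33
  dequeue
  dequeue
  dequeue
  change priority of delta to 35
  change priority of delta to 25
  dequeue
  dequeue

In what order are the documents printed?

victor → echo → lima → quebec → juliet → bravo → whiskey → delta → charlie

add whiskey (priority 7) → {whiskey:7}
add romeo (priority 38) → {romeo:38, whiskey:7}
add victor (priority 40) → {victor:40, romeo:38, whiskey:7}
add echo (priority 30) → {victor:40, romeo:38, echo:30, whiskey:7}
add lima (priority 27) → {victor:40, romeo:38, echo:30, lima:27, whiskey:7}
dequeue → victor; now {romeo:38, echo:30, lima:27, whiskey:7}
add tango (priority 14) → {romeo:38, echo:30, lima:27, tango:14, whiskey:7}
add quebec (priority 10) → {romeo:38, echo:30, lima:27, tango:14, quebec:10, whiskey:7}
add charlie (priority 15) → {romeo:38, echo:30, lima:27, charlie:15, tango:14, quebec:10, whiskey:7}
update romeo to priority 5 → {echo:30, lima:27, charlie:15, tango:14, quebec:10, whiskey:7, romeo:5}
dequeue → echo; now {lima:27, charlie:15, tango:14, quebec:10, whiskey:7, romeo:5}
add delta (priority 18) → {lima:27, delta:18, charlie:15, tango:14, quebec:10, whiskey:7, romeo:5}
dequeue → lima; now {delta:18, charlie:15, tango:14, quebec:10, whiskey:7, romeo:5}
update quebec to priority 20 → {quebec:20, delta:18, charlie:15, tango:14, whiskey:7, romeo:5}
dequeue → quebec; now {delta:18, charlie:15, tango:14, whiskey:7, romeo:5}
update tango to priority 1 → {delta:18, charlie:15, whiskey:7, romeo:5, tango:1}
update whiskey to priority 21 → {whiskey:21, delta:18, charlie:15, romeo:5, tango:1}
add bravo (priority 29) → {bravo:29, whiskey:21, delta:18, charlie:15, romeo:5, tango:1}
add juliet (priority 33) → {juliet:33, bravo:29, whiskey:21, delta:18, charlie:15, romeo:5, tango:1}
dequeue → juliet; now {bravo:29, whiskey:21, delta:18, charlie:15, romeo:5, tango:1}
dequeue → bravo; now {whiskey:21, delta:18, charlie:15, romeo:5, tango:1}
dequeue → whiskey; now {delta:18, charlie:15, romeo:5, tango:1}
update delta to priority 35 → {delta:35, charlie:15, romeo:5, tango:1}
update delta to priority 25 → {delta:25, charlie:15, romeo:5, tango:1}
dequeue → delta; now {charlie:15, romeo:5, tango:1}
dequeue → charlie; now {romeo:5, tango:1}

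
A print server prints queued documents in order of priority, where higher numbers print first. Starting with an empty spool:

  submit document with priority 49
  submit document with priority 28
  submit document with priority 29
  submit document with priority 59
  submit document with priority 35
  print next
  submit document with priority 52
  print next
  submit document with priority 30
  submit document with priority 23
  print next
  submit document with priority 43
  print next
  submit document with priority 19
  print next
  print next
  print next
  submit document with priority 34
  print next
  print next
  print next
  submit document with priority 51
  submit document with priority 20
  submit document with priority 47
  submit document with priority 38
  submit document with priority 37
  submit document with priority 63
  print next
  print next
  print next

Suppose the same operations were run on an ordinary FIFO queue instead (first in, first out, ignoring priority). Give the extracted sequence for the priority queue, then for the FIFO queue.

priority queue: [59, 52, 49, 43, 35, 30, 29, 34, 28, 23, 63, 51, 47]; FIFO queue: 49 → 28 → 29 → 59 → 35 → 52 → 30 → 23 → 43 → 19 → 34 → 51 → 20

insert 49 → {49}
insert 28 → {49, 28}
insert 29 → {49, 29, 28}
insert 59 → {59, 49, 29, 28}
insert 35 → {59, 49, 35, 29, 28}
print next → 59; now {49, 35, 29, 28}
insert 52 → {52, 49, 35, 29, 28}
print next → 52; now {49, 35, 29, 28}
insert 30 → {49, 35, 30, 29, 28}
insert 23 → {49, 35, 30, 29, 28, 23}
print next → 49; now {35, 30, 29, 28, 23}
insert 43 → {43, 35, 30, 29, 28, 23}
print next → 43; now {35, 30, 29, 28, 23}
insert 19 → {35, 30, 29, 28, 23, 19}
print next → 35; now {30, 29, 28, 23, 19}
print next → 30; now {29, 28, 23, 19}
print next → 29; now {28, 23, 19}
insert 34 → {34, 28, 23, 19}
print next → 34; now {28, 23, 19}
print next → 28; now {23, 19}
print next → 23; now {19}
insert 51 → {51, 19}
insert 20 → {51, 20, 19}
insert 47 → {51, 47, 20, 19}
insert 38 → {51, 47, 38, 20, 19}
insert 37 → {51, 47, 38, 37, 20, 19}
insert 63 → {63, 51, 47, 38, 37, 20, 19}
print next → 63; now {51, 47, 38, 37, 20, 19}
print next → 51; now {47, 38, 37, 20, 19}
print next → 47; now {38, 37, 20, 19}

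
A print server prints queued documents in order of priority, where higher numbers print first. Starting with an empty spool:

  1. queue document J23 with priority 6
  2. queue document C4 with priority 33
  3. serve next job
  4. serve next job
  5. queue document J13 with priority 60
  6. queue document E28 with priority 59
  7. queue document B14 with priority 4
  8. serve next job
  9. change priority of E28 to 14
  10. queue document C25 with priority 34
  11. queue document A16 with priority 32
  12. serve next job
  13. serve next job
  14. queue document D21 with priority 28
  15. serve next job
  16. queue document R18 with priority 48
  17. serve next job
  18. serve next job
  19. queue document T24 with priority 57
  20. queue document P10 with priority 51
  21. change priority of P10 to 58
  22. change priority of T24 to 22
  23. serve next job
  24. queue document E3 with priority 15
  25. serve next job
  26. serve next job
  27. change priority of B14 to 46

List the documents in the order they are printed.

C4 → J23 → J13 → C25 → A16 → D21 → R18 → E28 → P10 → T24 → E3

add J23 (priority 6) → {J23:6}
add C4 (priority 33) → {C4:33, J23:6}
serve next job → C4; now {J23:6}
serve next job → J23; now {}
add J13 (priority 60) → {J13:60}
add E28 (priority 59) → {J13:60, E28:59}
add B14 (priority 4) → {J13:60, E28:59, B14:4}
serve next job → J13; now {E28:59, B14:4}
update E28 to priority 14 → {E28:14, B14:4}
add C25 (priority 34) → {C25:34, E28:14, B14:4}
add A16 (priority 32) → {C25:34, A16:32, E28:14, B14:4}
serve next job → C25; now {A16:32, E28:14, B14:4}
serve next job → A16; now {E28:14, B14:4}
add D21 (priority 28) → {D21:28, E28:14, B14:4}
serve next job → D21; now {E28:14, B14:4}
add R18 (priority 48) → {R18:48, E28:14, B14:4}
serve next job → R18; now {E28:14, B14:4}
serve next job → E28; now {B14:4}
add T24 (priority 57) → {T24:57, B14:4}
add P10 (priority 51) → {T24:57, P10:51, B14:4}
update P10 to priority 58 → {P10:58, T24:57, B14:4}
update T24 to priority 22 → {P10:58, T24:22, B14:4}
serve next job → P10; now {T24:22, B14:4}
add E3 (priority 15) → {T24:22, E3:15, B14:4}
serve next job → T24; now {E3:15, B14:4}
serve next job → E3; now {B14:4}
update B14 to priority 46 → {B14:46}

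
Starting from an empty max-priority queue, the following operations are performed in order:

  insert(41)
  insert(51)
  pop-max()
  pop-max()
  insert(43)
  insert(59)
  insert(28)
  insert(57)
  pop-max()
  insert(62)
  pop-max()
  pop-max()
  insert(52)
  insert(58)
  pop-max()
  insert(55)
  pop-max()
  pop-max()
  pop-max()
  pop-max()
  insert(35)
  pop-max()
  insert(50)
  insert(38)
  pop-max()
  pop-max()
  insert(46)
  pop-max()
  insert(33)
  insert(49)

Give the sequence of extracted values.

51, 41, 59, 62, 57, 58, 55, 52, 43, 28, 35, 50, 38, 46

insert 41 → {41}
insert 51 → {51, 41}
pop-max → 51; now {41}
pop-max → 41; now {}
insert 43 → {43}
insert 59 → {59, 43}
insert 28 → {59, 43, 28}
insert 57 → {59, 57, 43, 28}
pop-max → 59; now {57, 43, 28}
insert 62 → {62, 57, 43, 28}
pop-max → 62; now {57, 43, 28}
pop-max → 57; now {43, 28}
insert 52 → {52, 43, 28}
insert 58 → {58, 52, 43, 28}
pop-max → 58; now {52, 43, 28}
insert 55 → {55, 52, 43, 28}
pop-max → 55; now {52, 43, 28}
pop-max → 52; now {43, 28}
pop-max → 43; now {28}
pop-max → 28; now {}
insert 35 → {35}
pop-max → 35; now {}
insert 50 → {50}
insert 38 → {50, 38}
pop-max → 50; now {38}
pop-max → 38; now {}
insert 46 → {46}
pop-max → 46; now {}
insert 33 → {33}
insert 49 → {49, 33}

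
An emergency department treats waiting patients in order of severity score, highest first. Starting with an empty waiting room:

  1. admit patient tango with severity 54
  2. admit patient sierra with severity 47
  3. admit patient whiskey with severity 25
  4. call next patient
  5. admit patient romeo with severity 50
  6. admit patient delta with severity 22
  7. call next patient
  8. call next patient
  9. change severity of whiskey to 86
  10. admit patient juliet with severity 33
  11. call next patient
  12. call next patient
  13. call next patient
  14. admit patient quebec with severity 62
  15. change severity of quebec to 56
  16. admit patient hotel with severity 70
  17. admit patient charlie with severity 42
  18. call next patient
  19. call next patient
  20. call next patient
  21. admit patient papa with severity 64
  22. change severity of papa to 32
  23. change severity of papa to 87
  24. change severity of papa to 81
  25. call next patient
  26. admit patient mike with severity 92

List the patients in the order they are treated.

add tango (severity 54) → {tango:54}
add sierra (severity 47) → {tango:54, sierra:47}
add whiskey (severity 25) → {tango:54, sierra:47, whiskey:25}
call next patient → tango; now {sierra:47, whiskey:25}
add romeo (severity 50) → {romeo:50, sierra:47, whiskey:25}
add delta (severity 22) → {romeo:50, sierra:47, whiskey:25, delta:22}
call next patient → romeo; now {sierra:47, whiskey:25, delta:22}
call next patient → sierra; now {whiskey:25, delta:22}
update whiskey to severity 86 → {whiskey:86, delta:22}
add juliet (severity 33) → {whiskey:86, juliet:33, delta:22}
call next patient → whiskey; now {juliet:33, delta:22}
call next patient → juliet; now {delta:22}
call next patient → delta; now {}
add quebec (severity 62) → {quebec:62}
update quebec to severity 56 → {quebec:56}
add hotel (severity 70) → {hotel:70, quebec:56}
add charlie (severity 42) → {hotel:70, quebec:56, charlie:42}
call next patient → hotel; now {quebec:56, charlie:42}
call next patient → quebec; now {charlie:42}
call next patient → charlie; now {}
add papa (severity 64) → {papa:64}
update papa to severity 32 → {papa:32}
update papa to severity 87 → {papa:87}
update papa to severity 81 → {papa:81}
call next patient → papa; now {}
add mike (severity 92) → {mike:92}

tango, romeo, sierra, whiskey, juliet, delta, hotel, quebec, charlie, papa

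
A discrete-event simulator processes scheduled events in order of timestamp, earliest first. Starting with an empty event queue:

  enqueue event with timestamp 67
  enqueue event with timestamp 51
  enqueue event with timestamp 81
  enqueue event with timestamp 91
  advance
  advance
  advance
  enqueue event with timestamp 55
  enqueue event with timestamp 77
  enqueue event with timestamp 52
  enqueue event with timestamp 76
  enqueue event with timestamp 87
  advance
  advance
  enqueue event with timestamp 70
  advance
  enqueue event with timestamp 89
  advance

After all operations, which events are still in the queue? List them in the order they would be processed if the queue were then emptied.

77, 87, 89, 91

insert 67 → {67}
insert 51 → {51, 67}
insert 81 → {51, 67, 81}
insert 91 → {51, 67, 81, 91}
advance → 51; now {67, 81, 91}
advance → 67; now {81, 91}
advance → 81; now {91}
insert 55 → {55, 91}
insert 77 → {55, 77, 91}
insert 52 → {52, 55, 77, 91}
insert 76 → {52, 55, 76, 77, 91}
insert 87 → {52, 55, 76, 77, 87, 91}
advance → 52; now {55, 76, 77, 87, 91}
advance → 55; now {76, 77, 87, 91}
insert 70 → {70, 76, 77, 87, 91}
advance → 70; now {76, 77, 87, 91}
insert 89 → {76, 77, 87, 89, 91}
advance → 76; now {77, 87, 89, 91}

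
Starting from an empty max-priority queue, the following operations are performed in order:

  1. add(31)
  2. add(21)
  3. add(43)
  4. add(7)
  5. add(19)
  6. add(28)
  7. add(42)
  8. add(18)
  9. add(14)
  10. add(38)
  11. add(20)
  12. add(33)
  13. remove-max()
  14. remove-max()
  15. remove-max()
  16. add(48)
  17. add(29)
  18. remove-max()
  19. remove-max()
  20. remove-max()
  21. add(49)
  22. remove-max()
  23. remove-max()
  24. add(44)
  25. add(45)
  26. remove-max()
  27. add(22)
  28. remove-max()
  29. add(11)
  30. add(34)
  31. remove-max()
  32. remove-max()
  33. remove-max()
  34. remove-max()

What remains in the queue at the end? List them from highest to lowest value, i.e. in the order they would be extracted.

[20, 19, 18, 14, 11, 7]

insert 31 → {31}
insert 21 → {31, 21}
insert 43 → {43, 31, 21}
insert 7 → {43, 31, 21, 7}
insert 19 → {43, 31, 21, 19, 7}
insert 28 → {43, 31, 28, 21, 19, 7}
insert 42 → {43, 42, 31, 28, 21, 19, 7}
insert 18 → {43, 42, 31, 28, 21, 19, 18, 7}
insert 14 → {43, 42, 31, 28, 21, 19, 18, 14, 7}
insert 38 → {43, 42, 38, 31, 28, 21, 19, 18, 14, 7}
insert 20 → {43, 42, 38, 31, 28, 21, 20, 19, 18, 14, 7}
insert 33 → {43, 42, 38, 33, 31, 28, 21, 20, 19, 18, 14, 7}
remove-max → 43; now {42, 38, 33, 31, 28, 21, 20, 19, 18, 14, 7}
remove-max → 42; now {38, 33, 31, 28, 21, 20, 19, 18, 14, 7}
remove-max → 38; now {33, 31, 28, 21, 20, 19, 18, 14, 7}
insert 48 → {48, 33, 31, 28, 21, 20, 19, 18, 14, 7}
insert 29 → {48, 33, 31, 29, 28, 21, 20, 19, 18, 14, 7}
remove-max → 48; now {33, 31, 29, 28, 21, 20, 19, 18, 14, 7}
remove-max → 33; now {31, 29, 28, 21, 20, 19, 18, 14, 7}
remove-max → 31; now {29, 28, 21, 20, 19, 18, 14, 7}
insert 49 → {49, 29, 28, 21, 20, 19, 18, 14, 7}
remove-max → 49; now {29, 28, 21, 20, 19, 18, 14, 7}
remove-max → 29; now {28, 21, 20, 19, 18, 14, 7}
insert 44 → {44, 28, 21, 20, 19, 18, 14, 7}
insert 45 → {45, 44, 28, 21, 20, 19, 18, 14, 7}
remove-max → 45; now {44, 28, 21, 20, 19, 18, 14, 7}
insert 22 → {44, 28, 22, 21, 20, 19, 18, 14, 7}
remove-max → 44; now {28, 22, 21, 20, 19, 18, 14, 7}
insert 11 → {28, 22, 21, 20, 19, 18, 14, 11, 7}
insert 34 → {34, 28, 22, 21, 20, 19, 18, 14, 11, 7}
remove-max → 34; now {28, 22, 21, 20, 19, 18, 14, 11, 7}
remove-max → 28; now {22, 21, 20, 19, 18, 14, 11, 7}
remove-max → 22; now {21, 20, 19, 18, 14, 11, 7}
remove-max → 21; now {20, 19, 18, 14, 11, 7}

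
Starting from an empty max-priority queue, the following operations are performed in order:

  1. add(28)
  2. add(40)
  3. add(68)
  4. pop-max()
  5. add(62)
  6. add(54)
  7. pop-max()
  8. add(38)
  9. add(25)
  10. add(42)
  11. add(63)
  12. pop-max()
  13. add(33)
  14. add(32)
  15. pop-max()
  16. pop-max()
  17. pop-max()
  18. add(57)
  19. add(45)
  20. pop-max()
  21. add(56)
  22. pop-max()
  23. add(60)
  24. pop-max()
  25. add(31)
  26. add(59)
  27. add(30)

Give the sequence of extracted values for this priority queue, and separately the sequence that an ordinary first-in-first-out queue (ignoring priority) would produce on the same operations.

insert 28 → {28}
insert 40 → {40, 28}
insert 68 → {68, 40, 28}
pop-max → 68; now {40, 28}
insert 62 → {62, 40, 28}
insert 54 → {62, 54, 40, 28}
pop-max → 62; now {54, 40, 28}
insert 38 → {54, 40, 38, 28}
insert 25 → {54, 40, 38, 28, 25}
insert 42 → {54, 42, 40, 38, 28, 25}
insert 63 → {63, 54, 42, 40, 38, 28, 25}
pop-max → 63; now {54, 42, 40, 38, 28, 25}
insert 33 → {54, 42, 40, 38, 33, 28, 25}
insert 32 → {54, 42, 40, 38, 33, 32, 28, 25}
pop-max → 54; now {42, 40, 38, 33, 32, 28, 25}
pop-max → 42; now {40, 38, 33, 32, 28, 25}
pop-max → 40; now {38, 33, 32, 28, 25}
insert 57 → {57, 38, 33, 32, 28, 25}
insert 45 → {57, 45, 38, 33, 32, 28, 25}
pop-max → 57; now {45, 38, 33, 32, 28, 25}
insert 56 → {56, 45, 38, 33, 32, 28, 25}
pop-max → 56; now {45, 38, 33, 32, 28, 25}
insert 60 → {60, 45, 38, 33, 32, 28, 25}
pop-max → 60; now {45, 38, 33, 32, 28, 25}
insert 31 → {45, 38, 33, 32, 31, 28, 25}
insert 59 → {59, 45, 38, 33, 32, 31, 28, 25}
insert 30 → {59, 45, 38, 33, 32, 31, 30, 28, 25}

priority queue: [68, 62, 63, 54, 42, 40, 57, 56, 60]; FIFO queue: 28 → 40 → 68 → 62 → 54 → 38 → 25 → 42 → 63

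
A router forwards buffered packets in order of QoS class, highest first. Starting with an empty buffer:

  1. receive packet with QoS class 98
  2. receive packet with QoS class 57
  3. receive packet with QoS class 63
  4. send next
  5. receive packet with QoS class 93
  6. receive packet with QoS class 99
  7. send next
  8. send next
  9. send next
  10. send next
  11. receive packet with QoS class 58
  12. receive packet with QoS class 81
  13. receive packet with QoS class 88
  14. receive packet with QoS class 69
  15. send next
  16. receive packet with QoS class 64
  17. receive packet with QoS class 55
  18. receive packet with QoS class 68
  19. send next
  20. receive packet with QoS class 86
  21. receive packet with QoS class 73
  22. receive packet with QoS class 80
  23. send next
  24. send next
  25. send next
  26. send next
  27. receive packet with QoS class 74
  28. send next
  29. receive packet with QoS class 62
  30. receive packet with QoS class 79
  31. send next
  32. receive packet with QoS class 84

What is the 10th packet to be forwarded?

73

insert 98 → {98}
insert 57 → {98, 57}
insert 63 → {98, 63, 57}
send next → 98; now {63, 57}
insert 93 → {93, 63, 57}
insert 99 → {99, 93, 63, 57}
send next → 99; now {93, 63, 57}
send next → 93; now {63, 57}
send next → 63; now {57}
send next → 57; now {}
insert 58 → {58}
insert 81 → {81, 58}
insert 88 → {88, 81, 58}
insert 69 → {88, 81, 69, 58}
send next → 88; now {81, 69, 58}
insert 64 → {81, 69, 64, 58}
insert 55 → {81, 69, 64, 58, 55}
insert 68 → {81, 69, 68, 64, 58, 55}
send next → 81; now {69, 68, 64, 58, 55}
insert 86 → {86, 69, 68, 64, 58, 55}
insert 73 → {86, 73, 69, 68, 64, 58, 55}
insert 80 → {86, 80, 73, 69, 68, 64, 58, 55}
send next → 86; now {80, 73, 69, 68, 64, 58, 55}
send next → 80; now {73, 69, 68, 64, 58, 55}
send next → 73; now {69, 68, 64, 58, 55}
send next → 69; now {68, 64, 58, 55}
insert 74 → {74, 68, 64, 58, 55}
send next → 74; now {68, 64, 58, 55}
insert 62 → {68, 64, 62, 58, 55}
insert 79 → {79, 68, 64, 62, 58, 55}
send next → 79; now {68, 64, 62, 58, 55}
insert 84 → {84, 68, 64, 62, 58, 55}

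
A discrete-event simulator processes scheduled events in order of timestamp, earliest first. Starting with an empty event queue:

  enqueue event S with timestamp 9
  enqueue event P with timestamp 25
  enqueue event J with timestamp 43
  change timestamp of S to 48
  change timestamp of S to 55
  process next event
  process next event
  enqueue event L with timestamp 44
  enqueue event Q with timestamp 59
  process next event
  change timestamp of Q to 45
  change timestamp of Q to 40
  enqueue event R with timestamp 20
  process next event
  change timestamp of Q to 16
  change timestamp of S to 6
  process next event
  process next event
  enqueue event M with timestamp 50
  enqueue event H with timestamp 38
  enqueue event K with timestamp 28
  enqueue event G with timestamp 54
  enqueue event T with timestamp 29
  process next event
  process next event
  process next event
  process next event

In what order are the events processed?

add S (timestamp 9) → {S:9}
add P (timestamp 25) → {S:9, P:25}
add J (timestamp 43) → {S:9, P:25, J:43}
update S to timestamp 48 → {P:25, J:43, S:48}
update S to timestamp 55 → {P:25, J:43, S:55}
process next event → P; now {J:43, S:55}
process next event → J; now {S:55}
add L (timestamp 44) → {L:44, S:55}
add Q (timestamp 59) → {L:44, S:55, Q:59}
process next event → L; now {S:55, Q:59}
update Q to timestamp 45 → {Q:45, S:55}
update Q to timestamp 40 → {Q:40, S:55}
add R (timestamp 20) → {R:20, Q:40, S:55}
process next event → R; now {Q:40, S:55}
update Q to timestamp 16 → {Q:16, S:55}
update S to timestamp 6 → {S:6, Q:16}
process next event → S; now {Q:16}
process next event → Q; now {}
add M (timestamp 50) → {M:50}
add H (timestamp 38) → {H:38, M:50}
add K (timestamp 28) → {K:28, H:38, M:50}
add G (timestamp 54) → {K:28, H:38, M:50, G:54}
add T (timestamp 29) → {K:28, T:29, H:38, M:50, G:54}
process next event → K; now {T:29, H:38, M:50, G:54}
process next event → T; now {H:38, M:50, G:54}
process next event → H; now {M:50, G:54}
process next event → M; now {G:54}

P → J → L → R → S → Q → K → T → H → M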